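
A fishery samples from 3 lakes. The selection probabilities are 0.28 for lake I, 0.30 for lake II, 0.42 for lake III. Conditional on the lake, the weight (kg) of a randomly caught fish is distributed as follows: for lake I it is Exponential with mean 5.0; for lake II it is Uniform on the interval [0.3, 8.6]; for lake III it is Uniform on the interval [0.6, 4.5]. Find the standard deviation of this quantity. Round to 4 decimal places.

3.2312

Per component, I: μ=5, E[X²]=50; II: μ=4.45, E[X²]=25.5433; III: μ=2.55, E[X²]=7.77.
E[X] = 0.28·5 + 0.3·4.45 + 0.42·2.55 = 3.806.
E[X²] = 0.28·50 + 0.3·25.5433 + 0.42·7.77 = 24.9264.
Var(X) = E[X²] − (E[X])² = 24.9264 − 14.4856 = 10.4408.
SD(X) = √10.4408 = 3.23122.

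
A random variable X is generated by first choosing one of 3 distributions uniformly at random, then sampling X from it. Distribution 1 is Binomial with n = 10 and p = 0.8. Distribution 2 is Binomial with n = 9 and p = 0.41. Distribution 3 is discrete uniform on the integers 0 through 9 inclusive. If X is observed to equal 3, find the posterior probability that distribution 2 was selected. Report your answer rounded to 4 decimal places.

Likelihoods P(X=3 | ·): 1: 0.000786432; 2: 0.244198; 3: 0.1.
Posterior ∝ prior × likelihood. Numerator for 2: 0.333333·0.244198 = 0.0813995.
Normalizing constant: 0.333333·0.000786432 + 0.333333·0.244198 + 0.333333·0.1 = 0.114995.
P(2 | observation) = 0.0813995 / 0.114995 = 0.707853.

0.7079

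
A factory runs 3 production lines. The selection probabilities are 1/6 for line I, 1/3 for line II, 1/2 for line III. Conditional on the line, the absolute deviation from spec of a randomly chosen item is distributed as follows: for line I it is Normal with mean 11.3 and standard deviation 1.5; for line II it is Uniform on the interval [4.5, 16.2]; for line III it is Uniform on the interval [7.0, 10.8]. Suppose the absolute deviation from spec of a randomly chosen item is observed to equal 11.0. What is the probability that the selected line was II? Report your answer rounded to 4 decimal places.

Likelihoods f(11.0 | ·): I: 0.260695; II: 0.0854701; III: 0.
Posterior ∝ prior × likelihood. Numerator for II: 0.333333·0.0854701 = 0.02849.
Normalizing constant: 0.166667·0.260695 + 0.333333·0.0854701 + 0.5·0 = 0.0719392.
P(II | observation) = 0.02849 / 0.0719392 = 0.396029.

0.3960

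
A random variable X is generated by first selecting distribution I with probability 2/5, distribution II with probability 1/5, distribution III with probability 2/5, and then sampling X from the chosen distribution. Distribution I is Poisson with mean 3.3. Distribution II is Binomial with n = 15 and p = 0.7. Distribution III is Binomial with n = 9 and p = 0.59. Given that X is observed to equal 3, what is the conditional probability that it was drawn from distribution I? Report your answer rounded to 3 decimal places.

0.729

Likelihoods P(X=3 | ·): I: 0.220912; II: 8.29393e-05; III: 0.081948.
Posterior ∝ prior × likelihood. Numerator for I: 0.4·0.220912 = 0.0883647.
Normalizing constant: 0.4·0.220912 + 0.2·8.29393e-05 + 0.4·0.081948 = 0.12116.
P(I | observation) = 0.0883647 / 0.12116 = 0.729319.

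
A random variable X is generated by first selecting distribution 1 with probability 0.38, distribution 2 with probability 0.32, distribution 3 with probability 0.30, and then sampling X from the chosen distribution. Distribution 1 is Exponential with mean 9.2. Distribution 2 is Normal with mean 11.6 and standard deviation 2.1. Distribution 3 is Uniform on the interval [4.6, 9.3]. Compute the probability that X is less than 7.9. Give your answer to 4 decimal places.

Conditional on each component, P(X < 7.9): 1: 0.576286; 2: 0.0390427; 3: 0.702128.
By total probability, P(X < 7.9) = 0.38·0.576286 + 0.32·0.0390427 + 0.3·0.702128 = 0.44212.

0.4421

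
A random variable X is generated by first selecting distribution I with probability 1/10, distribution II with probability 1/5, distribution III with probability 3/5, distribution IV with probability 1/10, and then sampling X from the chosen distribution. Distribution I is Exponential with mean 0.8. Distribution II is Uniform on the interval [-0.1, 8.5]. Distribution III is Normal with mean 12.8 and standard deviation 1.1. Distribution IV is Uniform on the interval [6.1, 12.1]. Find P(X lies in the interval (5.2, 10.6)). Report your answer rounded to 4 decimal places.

Conditional on each component, P(5.2 < X < 10.6): I: 0.00150168; II: 0.383721; III: 0.0227501; IV: 0.75.
By total probability, P(5.2 < X < 10.6) = 0.1·0.00150168 + 0.2·0.383721 + 0.6·0.0227501 + 0.1·0.75 = 0.165544.

0.1655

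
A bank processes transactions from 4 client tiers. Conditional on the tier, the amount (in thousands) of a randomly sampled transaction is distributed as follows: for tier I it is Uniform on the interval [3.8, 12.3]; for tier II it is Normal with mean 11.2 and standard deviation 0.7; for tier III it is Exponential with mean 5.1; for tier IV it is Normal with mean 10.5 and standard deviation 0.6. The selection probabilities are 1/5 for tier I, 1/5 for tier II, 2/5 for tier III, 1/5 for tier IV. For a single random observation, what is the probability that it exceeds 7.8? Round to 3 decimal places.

Conditional on each tier, P(X > 7.8): I: 0.529412; II: 0.999999; III: 0.216663; IV: 0.999997.
By total probability, P(X > 7.8) = 0.2·0.529412 + 0.2·0.999999 + 0.4·0.216663 + 0.2·0.999997 = 0.592547.

0.593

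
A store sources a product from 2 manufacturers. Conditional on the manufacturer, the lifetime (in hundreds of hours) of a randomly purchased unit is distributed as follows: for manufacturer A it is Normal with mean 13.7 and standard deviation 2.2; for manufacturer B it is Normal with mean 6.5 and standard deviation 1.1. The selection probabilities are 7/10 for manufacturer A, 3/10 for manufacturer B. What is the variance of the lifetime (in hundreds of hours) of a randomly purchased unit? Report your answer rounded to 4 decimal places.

14.6374

Per component, A: μ=13.7, E[X²]=192.53; B: μ=6.5, E[X²]=43.46.
E[X] = 0.7·13.7 + 0.3·6.5 = 11.54.
E[X²] = 0.7·192.53 + 0.3·43.46 = 147.809.
Var(X) = E[X²] − (E[X])² = 147.809 − 133.172 = 14.6374.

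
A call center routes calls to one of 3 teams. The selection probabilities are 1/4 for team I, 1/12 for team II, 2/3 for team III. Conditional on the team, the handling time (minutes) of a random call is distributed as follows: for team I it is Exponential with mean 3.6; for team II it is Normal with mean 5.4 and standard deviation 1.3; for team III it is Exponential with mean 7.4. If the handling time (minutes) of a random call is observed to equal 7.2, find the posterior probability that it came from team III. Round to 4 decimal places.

0.6394

Likelihoods f(7.2 | ·): I: 0.0375931; II: 0.117669; III: 0.0510754.
Posterior ∝ prior × likelihood. Numerator for III: 0.666667·0.0510754 = 0.0340502.
Normalizing constant: 0.25·0.0375931 + 0.0833333·0.117669 + 0.666667·0.0510754 = 0.0532542.
P(III | observation) = 0.0340502 / 0.0532542 = 0.63939.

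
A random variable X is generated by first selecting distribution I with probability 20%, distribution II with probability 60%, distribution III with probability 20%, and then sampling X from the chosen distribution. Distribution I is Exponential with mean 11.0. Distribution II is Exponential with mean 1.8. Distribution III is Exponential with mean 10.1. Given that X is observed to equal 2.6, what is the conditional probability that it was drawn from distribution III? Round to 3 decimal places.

Likelihoods f(2.6 | ·): I: 0.0717721; II: 0.131043; III: 0.0765385.
Posterior ∝ prior × likelihood. Numerator for III: 0.2·0.0765385 = 0.0153077.
Normalizing constant: 0.2·0.0717721 + 0.6·0.131043 + 0.2·0.0765385 = 0.108288.
P(III | observation) = 0.0153077 / 0.108288 = 0.141361.

0.141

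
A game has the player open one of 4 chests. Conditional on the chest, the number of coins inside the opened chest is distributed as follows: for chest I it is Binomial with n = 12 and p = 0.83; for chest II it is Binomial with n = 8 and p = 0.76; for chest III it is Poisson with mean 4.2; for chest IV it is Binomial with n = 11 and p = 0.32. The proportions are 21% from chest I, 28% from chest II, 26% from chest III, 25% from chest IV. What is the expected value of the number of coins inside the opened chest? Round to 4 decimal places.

5.7660

Component means — I: 9.96; II: 6.08; III: 4.2; IV: 3.52.
E[X] = 0.21·9.96 + 0.28·6.08 + 0.26·4.2 + 0.25·3.52 = 5.766.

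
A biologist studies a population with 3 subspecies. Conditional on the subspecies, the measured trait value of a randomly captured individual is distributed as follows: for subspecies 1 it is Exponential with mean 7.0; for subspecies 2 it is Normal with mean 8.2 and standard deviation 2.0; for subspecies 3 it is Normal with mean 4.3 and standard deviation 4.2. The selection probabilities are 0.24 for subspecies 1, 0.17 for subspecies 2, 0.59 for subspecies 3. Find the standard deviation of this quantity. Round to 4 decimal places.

Per component, 1: μ=7, E[X²]=98; 2: μ=8.2, E[X²]=71.24; 3: μ=4.3, E[X²]=36.13.
E[X] = 0.24·7 + 0.17·8.2 + 0.59·4.3 = 5.611.
E[X²] = 0.24·98 + 0.17·71.24 + 0.59·36.13 = 56.9475.
Var(X) = E[X²] − (E[X])² = 56.9475 − 31.4833 = 25.4642.
SD(X) = √25.4642 = 5.0462.

5.0462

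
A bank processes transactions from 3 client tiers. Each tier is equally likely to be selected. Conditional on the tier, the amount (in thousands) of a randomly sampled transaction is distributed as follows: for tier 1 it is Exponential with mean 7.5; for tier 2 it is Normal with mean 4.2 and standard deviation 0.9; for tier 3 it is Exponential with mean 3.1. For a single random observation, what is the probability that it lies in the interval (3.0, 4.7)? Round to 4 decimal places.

0.3053

Conditional on each tier, P(3.0 < X < 4.7): 1: 0.13595; 2: 0.619531; 3: 0.16038.
By total probability, P(3.0 < X < 4.7) = 0.333333·0.13595 + 0.333333·0.619531 + 0.333333·0.16038 = 0.305287.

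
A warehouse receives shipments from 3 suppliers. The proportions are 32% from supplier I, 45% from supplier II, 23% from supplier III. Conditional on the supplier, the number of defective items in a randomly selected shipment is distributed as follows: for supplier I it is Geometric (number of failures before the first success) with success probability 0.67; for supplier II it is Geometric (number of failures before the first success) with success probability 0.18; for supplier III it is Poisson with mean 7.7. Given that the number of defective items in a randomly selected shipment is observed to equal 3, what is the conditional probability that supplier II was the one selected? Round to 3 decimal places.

Likelihoods P(X=3 | ·): I: 0.0240778; II: 0.0992462; III: 0.0344551.
Posterior ∝ prior × likelihood. Numerator for II: 0.45·0.0992462 = 0.0446608.
Normalizing constant: 0.32·0.0240778 + 0.45·0.0992462 + 0.23·0.0344551 = 0.0602904.
P(II | observation) = 0.0446608 / 0.0602904 = 0.740762.

0.741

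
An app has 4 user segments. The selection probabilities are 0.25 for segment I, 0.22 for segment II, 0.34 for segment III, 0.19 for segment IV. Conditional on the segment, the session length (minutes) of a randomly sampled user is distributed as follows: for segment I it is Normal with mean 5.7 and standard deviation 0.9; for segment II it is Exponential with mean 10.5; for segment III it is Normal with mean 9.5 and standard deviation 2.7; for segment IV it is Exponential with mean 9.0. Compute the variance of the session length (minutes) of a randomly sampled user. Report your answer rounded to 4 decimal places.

45.5230

Per component, I: μ=5.7, E[X²]=33.3; II: μ=10.5, E[X²]=220.5; III: μ=9.5, E[X²]=97.54; IV: μ=9, E[X²]=162.
E[X] = 0.25·5.7 + 0.22·10.5 + 0.34·9.5 + 0.19·9 = 8.675.
E[X²] = 0.25·33.3 + 0.22·220.5 + 0.34·97.54 + 0.19·162 = 120.779.
Var(X) = E[X²] − (E[X])² = 120.779 − 75.2556 = 45.523.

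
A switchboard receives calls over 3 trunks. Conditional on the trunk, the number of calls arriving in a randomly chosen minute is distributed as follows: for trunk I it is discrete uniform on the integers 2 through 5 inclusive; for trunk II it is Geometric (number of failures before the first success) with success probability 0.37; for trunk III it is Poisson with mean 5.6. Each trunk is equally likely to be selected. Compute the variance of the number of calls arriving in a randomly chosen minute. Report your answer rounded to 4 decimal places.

6.3539

Per component, I: μ=3.5, E[X²]=13.5; II: μ=1.7027, E[X²]=7.5011; III: μ=5.6, E[X²]=36.96.
E[X] = 0.333333·3.5 + 0.333333·1.7027 + 0.333333·5.6 = 3.6009.
E[X²] = 0.333333·13.5 + 0.333333·7.5011 + 0.333333·36.96 = 19.3204.
Var(X) = E[X²] − (E[X])² = 19.3204 − 12.9665 = 6.35388.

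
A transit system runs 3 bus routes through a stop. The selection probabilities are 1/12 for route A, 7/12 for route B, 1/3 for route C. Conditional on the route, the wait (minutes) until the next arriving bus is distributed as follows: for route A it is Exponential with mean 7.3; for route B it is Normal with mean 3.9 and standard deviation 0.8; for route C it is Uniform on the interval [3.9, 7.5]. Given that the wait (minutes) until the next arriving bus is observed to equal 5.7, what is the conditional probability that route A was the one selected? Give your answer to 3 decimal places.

0.043

Likelihoods f(5.7 | ·): A: 0.0627438; B: 0.0396746; C: 0.277778.
Posterior ∝ prior × likelihood. Numerator for A: 0.0833333·0.0627438 = 0.00522865.
Normalizing constant: 0.0833333·0.0627438 + 0.583333·0.0396746 + 0.333333·0.277778 = 0.120965.
P(A | observation) = 0.00522865 / 0.120965 = 0.0432245.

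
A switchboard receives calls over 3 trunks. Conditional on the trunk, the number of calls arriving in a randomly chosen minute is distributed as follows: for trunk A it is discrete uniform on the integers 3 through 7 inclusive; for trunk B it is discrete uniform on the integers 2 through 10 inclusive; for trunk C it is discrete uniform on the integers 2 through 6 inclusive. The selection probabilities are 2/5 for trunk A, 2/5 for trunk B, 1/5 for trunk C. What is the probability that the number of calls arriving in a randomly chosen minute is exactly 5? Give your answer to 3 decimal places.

Conditional on each trunk, P(X = 5): A: 0.2; B: 0.111111; C: 0.2.
By total probability, P(X = 5) = 0.4·0.2 + 0.4·0.111111 + 0.2·0.2 = 0.164444.

0.164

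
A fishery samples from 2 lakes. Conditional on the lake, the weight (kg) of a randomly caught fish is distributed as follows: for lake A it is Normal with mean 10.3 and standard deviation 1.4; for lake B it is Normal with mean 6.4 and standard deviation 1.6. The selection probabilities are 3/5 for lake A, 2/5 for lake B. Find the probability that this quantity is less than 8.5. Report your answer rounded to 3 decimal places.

0.422

Conditional on each lake, P(X < 8.5): A: 0.0992714; B: 0.905324.
By total probability, P(X < 8.5) = 0.6·0.0992714 + 0.4·0.905324 = 0.421693.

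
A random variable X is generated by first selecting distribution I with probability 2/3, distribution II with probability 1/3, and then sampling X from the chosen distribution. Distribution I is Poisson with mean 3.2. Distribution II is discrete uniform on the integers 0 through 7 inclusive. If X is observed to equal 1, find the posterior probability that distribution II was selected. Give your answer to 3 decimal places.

0.324

Likelihoods P(X=1 | ·): I: 0.130439; II: 0.125.
Posterior ∝ prior × likelihood. Numerator for II: 0.333333·0.125 = 0.0416667.
Normalizing constant: 0.666667·0.130439 + 0.333333·0.125 = 0.128626.
P(II | observation) = 0.0416667 / 0.128626 = 0.323936.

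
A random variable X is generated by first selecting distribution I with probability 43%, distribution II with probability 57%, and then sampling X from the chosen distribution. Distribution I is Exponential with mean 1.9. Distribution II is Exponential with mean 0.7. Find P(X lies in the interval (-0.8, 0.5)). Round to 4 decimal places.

Conditional on each component, P(-0.8 < X < 0.5): I: 0.231379; II: 0.510458.
By total probability, P(-0.8 < X < 0.5) = 0.43·0.231379 + 0.57·0.510458 = 0.390454.

0.3905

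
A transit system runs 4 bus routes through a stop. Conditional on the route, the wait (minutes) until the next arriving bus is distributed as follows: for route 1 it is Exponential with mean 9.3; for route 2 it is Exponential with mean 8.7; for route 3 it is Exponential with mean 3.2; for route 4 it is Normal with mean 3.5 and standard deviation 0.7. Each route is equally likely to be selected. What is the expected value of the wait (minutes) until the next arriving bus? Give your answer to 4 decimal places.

6.1750

Component means — 1: 9.3; 2: 8.7; 3: 3.2; 4: 3.5.
E[X] = 0.25·9.3 + 0.25·8.7 + 0.25·3.2 + 0.25·3.5 = 6.175.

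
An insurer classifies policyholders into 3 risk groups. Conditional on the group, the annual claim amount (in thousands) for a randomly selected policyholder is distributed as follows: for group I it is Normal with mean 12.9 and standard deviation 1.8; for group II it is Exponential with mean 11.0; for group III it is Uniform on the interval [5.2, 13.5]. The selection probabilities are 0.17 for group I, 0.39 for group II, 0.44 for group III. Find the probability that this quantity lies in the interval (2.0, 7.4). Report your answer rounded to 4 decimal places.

0.2430

Conditional on each group, P(2.0 < X < 7.4): I: 0.00112322; II: 0.323438; III: 0.26506.
By total probability, P(2.0 < X < 7.4) = 0.17·0.00112322 + 0.39·0.323438 + 0.44·0.26506 = 0.242958.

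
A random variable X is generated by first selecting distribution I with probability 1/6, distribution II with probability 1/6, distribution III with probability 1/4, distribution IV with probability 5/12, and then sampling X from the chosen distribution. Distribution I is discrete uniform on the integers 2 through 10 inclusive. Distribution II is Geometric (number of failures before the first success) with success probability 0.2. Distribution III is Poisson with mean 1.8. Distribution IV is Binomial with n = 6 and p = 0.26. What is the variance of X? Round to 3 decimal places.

8.212

Per component, I: μ=6, E[X²]=42.6667; II: μ=4, E[X²]=36; III: μ=1.8, E[X²]=5.04; IV: μ=1.56, E[X²]=3.588.
E[X] = 0.166667·6 + 0.166667·4 + 0.25·1.8 + 0.416667·1.56 = 2.76667.
E[X²] = 0.166667·42.6667 + 0.166667·36 + 0.25·5.04 + 0.416667·3.588 = 15.8661.
Var(X) = E[X²] − (E[X])² = 15.8661 − 7.65444 = 8.21167.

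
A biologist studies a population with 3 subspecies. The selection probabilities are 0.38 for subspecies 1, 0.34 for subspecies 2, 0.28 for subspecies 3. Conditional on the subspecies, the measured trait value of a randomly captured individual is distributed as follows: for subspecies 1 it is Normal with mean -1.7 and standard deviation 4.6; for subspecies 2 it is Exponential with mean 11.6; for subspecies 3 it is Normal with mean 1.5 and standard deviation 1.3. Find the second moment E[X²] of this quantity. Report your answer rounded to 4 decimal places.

For each component E[X²] = Var + (mean)², giving 1: 24.05; 2: 269.12; 3: 3.94.
Overall E[X²] = 0.38·24.05 + 0.34·269.12 + 0.28·3.94 = 101.743.

101.7430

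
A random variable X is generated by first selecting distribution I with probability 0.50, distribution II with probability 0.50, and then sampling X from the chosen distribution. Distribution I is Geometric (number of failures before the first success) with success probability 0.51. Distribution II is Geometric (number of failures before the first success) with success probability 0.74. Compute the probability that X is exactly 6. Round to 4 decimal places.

Conditional on each component, P(X = 6): I: 0.00705906; II: 0.000228598.
By total probability, P(X = 6) = 0.5·0.00705906 + 0.5·0.000228598 = 0.00364383.

0.0036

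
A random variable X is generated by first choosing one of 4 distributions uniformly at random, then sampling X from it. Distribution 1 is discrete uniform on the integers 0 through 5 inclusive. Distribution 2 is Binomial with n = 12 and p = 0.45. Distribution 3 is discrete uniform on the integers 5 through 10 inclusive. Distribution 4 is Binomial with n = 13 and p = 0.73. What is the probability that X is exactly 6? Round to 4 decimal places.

Conditional on each component, P(X = 6): 1: 0; 2: 0.212385; 3: 0.166667; 4: 0.0271644.
By total probability, P(X = 6) = 0.25·0 + 0.25·0.212385 + 0.25·0.166667 + 0.25·0.0271644 = 0.101554.

0.1016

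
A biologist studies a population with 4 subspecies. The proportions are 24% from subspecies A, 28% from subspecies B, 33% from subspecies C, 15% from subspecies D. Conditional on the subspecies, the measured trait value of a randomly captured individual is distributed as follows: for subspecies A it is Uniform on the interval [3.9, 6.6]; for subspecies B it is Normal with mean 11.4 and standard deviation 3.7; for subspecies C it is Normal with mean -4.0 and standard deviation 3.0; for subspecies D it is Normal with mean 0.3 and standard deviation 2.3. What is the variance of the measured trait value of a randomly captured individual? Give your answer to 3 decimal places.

45.946

Per component, A: μ=5.25, E[X²]=28.17; B: μ=11.4, E[X²]=143.65; C: μ=-4, E[X²]=25; D: μ=0.3, E[X²]=5.38.
E[X] = 0.24·5.25 + 0.28·11.4 + 0.33·-4 + 0.15·0.3 = 3.177.
E[X²] = 0.24·28.17 + 0.28·143.65 + 0.33·25 + 0.15·5.38 = 56.0398.
Var(X) = E[X²] − (E[X])² = 56.0398 − 10.0933 = 45.9465.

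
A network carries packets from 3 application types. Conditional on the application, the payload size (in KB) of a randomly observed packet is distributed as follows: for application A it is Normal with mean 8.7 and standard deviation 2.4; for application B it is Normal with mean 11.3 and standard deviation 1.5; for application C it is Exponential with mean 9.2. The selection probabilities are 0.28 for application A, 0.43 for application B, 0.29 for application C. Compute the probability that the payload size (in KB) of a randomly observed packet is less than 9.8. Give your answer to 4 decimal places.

Conditional on each application, P(X < 9.8): A: 0.676644; B: 0.158655; C: 0.655347.
By total probability, P(X < 9.8) = 0.28·0.676644 + 0.43·0.158655 + 0.29·0.655347 = 0.447733.

0.4477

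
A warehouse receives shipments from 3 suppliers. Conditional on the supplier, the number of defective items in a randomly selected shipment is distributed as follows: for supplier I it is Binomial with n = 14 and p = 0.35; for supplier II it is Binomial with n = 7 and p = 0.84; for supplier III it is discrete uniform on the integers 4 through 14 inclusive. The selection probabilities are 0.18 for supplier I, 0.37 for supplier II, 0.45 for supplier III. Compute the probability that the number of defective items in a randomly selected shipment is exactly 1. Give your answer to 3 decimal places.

Conditional on each supplier, P(X = 1): I: 0.0181163; II: 9.865e-05; III: 0.
By total probability, P(X = 1) = 0.18·0.0181163 + 0.37·9.865e-05 + 0.45·0 = 0.00329744.

0.003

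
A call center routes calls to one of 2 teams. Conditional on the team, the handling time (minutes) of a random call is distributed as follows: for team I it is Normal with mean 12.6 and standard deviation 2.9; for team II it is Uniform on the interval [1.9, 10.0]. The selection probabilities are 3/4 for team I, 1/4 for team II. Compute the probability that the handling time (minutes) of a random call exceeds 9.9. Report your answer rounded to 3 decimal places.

Conditional on each team, P(X > 9.9): I: 0.824082; II: 0.0123457.
By total probability, P(X > 9.9) = 0.75·0.824082 + 0.25·0.0123457 = 0.621148.

0.621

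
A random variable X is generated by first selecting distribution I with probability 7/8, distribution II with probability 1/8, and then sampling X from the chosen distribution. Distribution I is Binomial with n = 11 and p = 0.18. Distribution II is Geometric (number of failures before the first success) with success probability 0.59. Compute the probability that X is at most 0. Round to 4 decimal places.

0.1724

Conditional on each component, P(X ≤ 0): I: 0.112707; II: 0.59.
By total probability, P(X ≤ 0) = 0.875·0.112707 + 0.125·0.59 = 0.172369.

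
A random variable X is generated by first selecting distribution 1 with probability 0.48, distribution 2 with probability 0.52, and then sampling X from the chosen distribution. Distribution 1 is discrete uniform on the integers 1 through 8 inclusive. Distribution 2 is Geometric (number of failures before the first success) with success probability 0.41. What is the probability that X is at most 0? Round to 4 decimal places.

0.2132

Conditional on each component, P(X ≤ 0): 1: 0; 2: 0.41.
By total probability, P(X ≤ 0) = 0.48·0 + 0.52·0.41 = 0.2132.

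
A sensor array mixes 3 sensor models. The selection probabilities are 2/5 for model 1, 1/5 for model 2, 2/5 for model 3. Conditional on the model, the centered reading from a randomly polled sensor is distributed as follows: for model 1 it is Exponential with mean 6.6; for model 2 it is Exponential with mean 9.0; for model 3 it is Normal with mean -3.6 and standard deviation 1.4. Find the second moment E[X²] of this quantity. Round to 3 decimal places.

For each component E[X²] = Var + (mean)², giving 1: 87.12; 2: 162; 3: 14.92.
Overall E[X²] = 0.4·87.12 + 0.2·162 + 0.4·14.92 = 73.216.

73.216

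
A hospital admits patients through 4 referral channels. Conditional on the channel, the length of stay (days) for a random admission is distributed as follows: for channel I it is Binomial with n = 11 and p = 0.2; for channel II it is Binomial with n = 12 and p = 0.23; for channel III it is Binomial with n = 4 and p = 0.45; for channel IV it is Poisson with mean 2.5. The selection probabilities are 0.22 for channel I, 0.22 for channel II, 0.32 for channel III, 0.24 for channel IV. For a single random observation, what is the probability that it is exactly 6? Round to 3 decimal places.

0.015

Conditional on each channel, P(X = 6): I: 0.00968884; II: 0.0285091; III: 0; IV: 0.0278337.
By total probability, P(X = 6) = 0.22·0.00968884 + 0.22·0.0285091 + 0.32·0 + 0.24·0.0278337 = 0.0150836.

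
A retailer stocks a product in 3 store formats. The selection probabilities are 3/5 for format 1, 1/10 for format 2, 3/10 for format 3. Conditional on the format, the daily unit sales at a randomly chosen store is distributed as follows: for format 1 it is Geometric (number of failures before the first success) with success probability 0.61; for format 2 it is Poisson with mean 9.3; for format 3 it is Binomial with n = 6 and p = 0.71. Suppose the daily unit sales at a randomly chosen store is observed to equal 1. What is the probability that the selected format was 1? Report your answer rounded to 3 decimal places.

Likelihoods P(X=1 | ·): 1: 0.2379; 2: 0.000850245; 3: 0.00873775.
Posterior ∝ prior × likelihood. Numerator for 1: 0.6·0.2379 = 0.14274.
Normalizing constant: 0.6·0.2379 + 0.1·0.000850245 + 0.3·0.00873775 = 0.145446.
P(1 | observation) = 0.14274 / 0.145446 = 0.981393.

0.981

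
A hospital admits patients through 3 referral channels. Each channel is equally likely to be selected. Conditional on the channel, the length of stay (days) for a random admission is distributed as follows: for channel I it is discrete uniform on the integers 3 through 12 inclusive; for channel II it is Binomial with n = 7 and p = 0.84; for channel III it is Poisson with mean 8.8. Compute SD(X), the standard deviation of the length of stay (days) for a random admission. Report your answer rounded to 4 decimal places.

2.7246

Per component, I: μ=7.5, E[X²]=64.5; II: μ=5.88, E[X²]=35.5152; III: μ=8.8, E[X²]=86.24.
E[X] = 0.333333·7.5 + 0.333333·5.88 + 0.333333·8.8 = 7.39333.
E[X²] = 0.333333·64.5 + 0.333333·35.5152 + 0.333333·86.24 = 62.0851.
Var(X) = E[X²] − (E[X])² = 62.0851 − 54.6614 = 7.42369.
SD(X) = √7.42369 = 2.72464.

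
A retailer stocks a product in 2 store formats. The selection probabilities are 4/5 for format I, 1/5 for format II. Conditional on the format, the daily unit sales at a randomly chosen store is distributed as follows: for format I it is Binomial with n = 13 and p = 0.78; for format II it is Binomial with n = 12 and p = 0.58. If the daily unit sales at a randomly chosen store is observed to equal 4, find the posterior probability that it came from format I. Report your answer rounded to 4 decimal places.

Likelihoods P(X=4 | ·): I: 0.000319513; II: 0.054239.
Posterior ∝ prior × likelihood. Numerator for I: 0.8·0.000319513 = 0.00025561.
Normalizing constant: 0.8·0.000319513 + 0.2·0.054239 = 0.0111034.
P(I | observation) = 0.00025561 / 0.0111034 = 0.0230209.

0.0230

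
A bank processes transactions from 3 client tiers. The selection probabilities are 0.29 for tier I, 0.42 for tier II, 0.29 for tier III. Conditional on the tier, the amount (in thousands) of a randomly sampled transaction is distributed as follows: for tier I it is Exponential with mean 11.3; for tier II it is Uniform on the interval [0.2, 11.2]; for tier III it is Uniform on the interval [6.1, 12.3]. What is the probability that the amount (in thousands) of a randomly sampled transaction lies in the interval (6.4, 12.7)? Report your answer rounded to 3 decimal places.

Conditional on each tier, P(6.4 < X < 12.7): I: 0.242569; II: 0.436364; III: 0.951613.
By total probability, P(6.4 < X < 12.7) = 0.29·0.242569 + 0.42·0.436364 + 0.29·0.951613 = 0.529586.

0.530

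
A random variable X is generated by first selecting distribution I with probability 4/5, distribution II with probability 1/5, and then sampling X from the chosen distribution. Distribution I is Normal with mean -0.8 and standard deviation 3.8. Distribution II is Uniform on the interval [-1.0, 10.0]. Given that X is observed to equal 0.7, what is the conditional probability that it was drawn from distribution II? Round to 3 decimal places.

Likelihoods f(0.7 | ·): I: 0.0971161; II: 0.0909091.
Posterior ∝ prior × likelihood. Numerator for II: 0.2·0.0909091 = 0.0181818.
Normalizing constant: 0.8·0.0971161 + 0.2·0.0909091 = 0.0958747.
P(II | observation) = 0.0181818 / 0.0958747 = 0.189641.

0.190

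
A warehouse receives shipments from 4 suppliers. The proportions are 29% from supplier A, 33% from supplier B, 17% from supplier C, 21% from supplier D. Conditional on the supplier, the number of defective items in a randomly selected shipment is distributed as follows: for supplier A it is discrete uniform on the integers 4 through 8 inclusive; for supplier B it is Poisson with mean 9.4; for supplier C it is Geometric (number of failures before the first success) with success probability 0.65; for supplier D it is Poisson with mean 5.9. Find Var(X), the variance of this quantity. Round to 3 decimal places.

13.920

Per component, A: μ=6, E[X²]=38; B: μ=9.4, E[X²]=97.76; C: μ=0.538462, E[X²]=1.11834; D: μ=5.9, E[X²]=40.71.
E[X] = 0.29·6 + 0.33·9.4 + 0.17·0.538462 + 0.21·5.9 = 6.17254.
E[X²] = 0.29·38 + 0.33·97.76 + 0.17·1.11834 + 0.21·40.71 = 52.02.
Var(X) = E[X²] − (E[X])² = 52.02 − 38.1002 = 13.9198.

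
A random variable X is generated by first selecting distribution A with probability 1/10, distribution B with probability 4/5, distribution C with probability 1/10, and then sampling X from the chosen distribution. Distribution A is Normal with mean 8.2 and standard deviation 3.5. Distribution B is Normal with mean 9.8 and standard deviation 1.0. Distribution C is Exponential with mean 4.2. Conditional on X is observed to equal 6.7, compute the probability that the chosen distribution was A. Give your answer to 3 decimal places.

Likelihoods f(6.7 | ·): A: 0.103982; B: 0.00326682; C: 0.0483001.
Posterior ∝ prior × likelihood. Numerator for A: 0.1·0.103982 = 0.0103982.
Normalizing constant: 0.1·0.103982 + 0.8·0.00326682 + 0.1·0.0483001 = 0.0178417.
P(A | observation) = 0.0103982 / 0.0178417 = 0.582804.

0.583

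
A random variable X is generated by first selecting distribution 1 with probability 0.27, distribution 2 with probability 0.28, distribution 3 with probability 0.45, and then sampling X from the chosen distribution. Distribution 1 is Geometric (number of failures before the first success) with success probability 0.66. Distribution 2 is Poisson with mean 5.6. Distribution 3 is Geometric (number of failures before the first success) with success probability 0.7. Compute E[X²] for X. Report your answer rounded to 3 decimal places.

10.989

For each component E[X²] = Var + (mean)², giving 1: 1.04591; 2: 36.96; 3: 0.795918.
Overall E[X²] = 0.27·1.04591 + 0.28·36.96 + 0.45·0.795918 = 10.9894.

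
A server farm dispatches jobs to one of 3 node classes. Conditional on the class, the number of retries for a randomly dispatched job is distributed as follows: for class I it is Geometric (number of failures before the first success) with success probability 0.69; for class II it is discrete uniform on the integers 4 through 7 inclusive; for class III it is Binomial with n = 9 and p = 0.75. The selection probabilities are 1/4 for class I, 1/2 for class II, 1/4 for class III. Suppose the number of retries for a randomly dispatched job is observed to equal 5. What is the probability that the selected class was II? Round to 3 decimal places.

0.808

Likelihoods P(X=5 | ·): I: 0.00197541; II: 0.25; III: 0.116798.
Posterior ∝ prior × likelihood. Numerator for II: 0.5·0.25 = 0.125.
Normalizing constant: 0.25·0.00197541 + 0.5·0.25 + 0.25·0.116798 = 0.154693.
P(II | observation) = 0.125 / 0.154693 = 0.80805.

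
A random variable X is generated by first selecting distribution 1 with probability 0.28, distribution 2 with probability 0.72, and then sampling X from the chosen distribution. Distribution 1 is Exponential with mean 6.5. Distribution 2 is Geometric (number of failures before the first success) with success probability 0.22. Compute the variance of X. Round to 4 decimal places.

Per component, 1: μ=6.5, E[X²]=84.5; 2: μ=3.54545, E[X²]=28.686.
E[X] = 0.28·6.5 + 0.72·3.54545 = 4.37273.
E[X²] = 0.28·84.5 + 0.72·28.686 = 44.3139.
Var(X) = E[X²] − (E[X])² = 44.3139 − 19.1207 = 25.1931.

25.1931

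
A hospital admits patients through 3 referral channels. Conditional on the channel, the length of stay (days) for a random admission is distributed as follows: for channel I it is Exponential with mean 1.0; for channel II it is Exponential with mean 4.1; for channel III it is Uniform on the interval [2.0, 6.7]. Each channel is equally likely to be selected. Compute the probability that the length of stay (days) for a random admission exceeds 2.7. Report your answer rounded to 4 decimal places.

Conditional on each channel, P(X > 2.7): I: 0.0672055; II: 0.517608; III: 0.851064.
By total probability, P(X > 2.7) = 0.333333·0.0672055 + 0.333333·0.517608 + 0.333333·0.851064 = 0.478626.

0.4786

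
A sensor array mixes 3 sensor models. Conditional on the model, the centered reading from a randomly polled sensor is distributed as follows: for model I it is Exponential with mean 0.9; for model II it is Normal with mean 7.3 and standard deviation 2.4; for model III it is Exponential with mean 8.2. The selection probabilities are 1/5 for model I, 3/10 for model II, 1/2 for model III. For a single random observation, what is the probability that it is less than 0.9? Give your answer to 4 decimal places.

0.1795

Conditional on each model, P(X < 0.9): I: 0.632121; II: 0.00383038; III: 0.103947.
By total probability, P(X < 0.9) = 0.2·0.632121 + 0.3·0.00383038 + 0.5·0.103947 = 0.179547.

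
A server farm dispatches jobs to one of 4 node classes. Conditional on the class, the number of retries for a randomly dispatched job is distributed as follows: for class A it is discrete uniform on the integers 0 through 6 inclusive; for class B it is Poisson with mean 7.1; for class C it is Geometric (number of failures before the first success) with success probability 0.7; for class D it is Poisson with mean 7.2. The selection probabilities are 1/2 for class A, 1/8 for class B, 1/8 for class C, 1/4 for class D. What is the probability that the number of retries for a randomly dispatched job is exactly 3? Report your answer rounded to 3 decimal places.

0.092

Conditional on each class, P(X = 3): A: 0.142857; B: 0.049219; C: 0.0189; D: 0.0464436.
By total probability, P(X = 3) = 0.5·0.142857 + 0.125·0.049219 + 0.125·0.0189 + 0.25·0.0464436 = 0.0915544.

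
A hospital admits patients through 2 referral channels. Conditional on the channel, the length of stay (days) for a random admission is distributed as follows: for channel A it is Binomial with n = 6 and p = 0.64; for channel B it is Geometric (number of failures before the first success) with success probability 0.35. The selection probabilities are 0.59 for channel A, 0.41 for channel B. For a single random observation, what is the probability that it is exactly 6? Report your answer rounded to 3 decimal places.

Conditional on each channel, P(X = 6): A: 0.0687195; B: 0.0263966.
By total probability, P(X = 6) = 0.59·0.0687195 + 0.41·0.0263966 = 0.0513671.

0.051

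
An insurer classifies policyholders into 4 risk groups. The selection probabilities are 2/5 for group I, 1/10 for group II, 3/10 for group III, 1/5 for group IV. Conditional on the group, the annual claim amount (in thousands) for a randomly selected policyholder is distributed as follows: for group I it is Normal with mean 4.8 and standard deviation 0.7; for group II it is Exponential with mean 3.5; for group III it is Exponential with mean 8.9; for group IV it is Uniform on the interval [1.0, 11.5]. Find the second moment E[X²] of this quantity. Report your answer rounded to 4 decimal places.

For each component E[X²] = Var + (mean)², giving I: 23.53; II: 24.5; III: 158.42; IV: 48.25.
Overall E[X²] = 0.4·23.53 + 0.1·24.5 + 0.3·158.42 + 0.2·48.25 = 69.038.

69.0380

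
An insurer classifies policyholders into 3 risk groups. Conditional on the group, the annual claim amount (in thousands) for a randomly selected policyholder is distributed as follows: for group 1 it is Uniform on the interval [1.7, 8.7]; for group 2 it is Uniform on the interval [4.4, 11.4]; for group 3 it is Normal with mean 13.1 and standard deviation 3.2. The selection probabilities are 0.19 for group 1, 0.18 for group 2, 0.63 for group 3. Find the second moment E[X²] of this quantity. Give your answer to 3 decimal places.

132.448

For each component E[X²] = Var + (mean)², giving 1: 31.1233; 2: 66.4933; 3: 181.85.
Overall E[X²] = 0.19·31.1233 + 0.18·66.4933 + 0.63·181.85 = 132.448.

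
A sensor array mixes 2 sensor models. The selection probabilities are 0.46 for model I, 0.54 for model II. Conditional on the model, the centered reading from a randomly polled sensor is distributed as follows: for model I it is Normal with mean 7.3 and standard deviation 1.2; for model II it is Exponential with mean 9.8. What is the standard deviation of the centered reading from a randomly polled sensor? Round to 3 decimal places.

7.354

Per component, I: μ=7.3, E[X²]=54.73; II: μ=9.8, E[X²]=192.08.
E[X] = 0.46·7.3 + 0.54·9.8 = 8.65.
E[X²] = 0.46·54.73 + 0.54·192.08 = 128.899.
Var(X) = E[X²] − (E[X])² = 128.899 − 74.8225 = 54.0765.
SD(X) = √54.0765 = 7.35367.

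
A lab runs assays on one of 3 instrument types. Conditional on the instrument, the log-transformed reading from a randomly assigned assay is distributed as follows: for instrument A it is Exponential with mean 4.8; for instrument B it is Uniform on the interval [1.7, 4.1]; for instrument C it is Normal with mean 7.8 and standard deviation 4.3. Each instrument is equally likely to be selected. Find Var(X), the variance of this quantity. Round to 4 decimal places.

18.0722

Per component, A: μ=4.8, E[X²]=46.08; B: μ=2.9, E[X²]=8.89; C: μ=7.8, E[X²]=79.33.
E[X] = 0.333333·4.8 + 0.333333·2.9 + 0.333333·7.8 = 5.16667.
E[X²] = 0.333333·46.08 + 0.333333·8.89 + 0.333333·79.33 = 44.7667.
Var(X) = E[X²] − (E[X])² = 44.7667 − 26.6944 = 18.0722.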